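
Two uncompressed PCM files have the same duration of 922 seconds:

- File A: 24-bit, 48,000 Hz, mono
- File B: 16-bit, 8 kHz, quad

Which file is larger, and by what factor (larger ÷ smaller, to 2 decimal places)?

File A: 48,000 × 3 × 1 = 144,000 bytes/s.
File B: 8,000 × 2 × 4 = 64,000 bytes/s.
File A is larger; ratio = 132,768,000 / 59,008,000 = 2.25.

File A, by a factor of 2.25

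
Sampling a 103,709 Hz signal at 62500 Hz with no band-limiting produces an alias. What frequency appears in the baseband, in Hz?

Nyquist = 62,500/2 = 31,250 Hz; 103,709 Hz exceeds it.
Alias = |103,709 − 2×62,500| = |103,709 − 125,000| = 21,291 Hz.

21,291 Hz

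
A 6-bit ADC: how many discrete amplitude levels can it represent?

2^6 = 64.

64 levels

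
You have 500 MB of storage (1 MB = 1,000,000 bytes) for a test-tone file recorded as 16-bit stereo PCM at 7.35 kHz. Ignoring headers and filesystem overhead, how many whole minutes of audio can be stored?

Uncompressed byte rate = 7,350 × 2 × 2 = 29,400 bytes/s.
Capacity = 500 × 1,000,000 = 500,000,000 bytes.
500,000,000 / 29,400 ≈ 17006.8 s → 283 minutes.

283 minutes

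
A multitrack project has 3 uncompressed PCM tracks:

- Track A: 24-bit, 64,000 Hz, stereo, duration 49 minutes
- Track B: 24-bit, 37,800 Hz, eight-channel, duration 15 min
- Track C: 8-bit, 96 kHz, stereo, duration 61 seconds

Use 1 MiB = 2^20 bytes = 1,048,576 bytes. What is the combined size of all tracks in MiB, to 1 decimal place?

1866.5 MiB

Track A: 49 minutes = 2,940 s; 64,000 × 2,940 × 3 × 2 = 1,128,960,000 bytes.
Track B: 15 min = 900 s; 37,800 × 900 × 3 × 8 = 816,480,000 bytes.
Track C: 96,000 × 61 × 1 × 2 = 11,712,000 bytes.
Total = 1,957,152,000 bytes = 1866.5 MiB.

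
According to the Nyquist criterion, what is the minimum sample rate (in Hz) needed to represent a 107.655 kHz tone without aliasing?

215,310 Hz

Minimum sample rate = 2 × 107,655 Hz = 215,310 Hz.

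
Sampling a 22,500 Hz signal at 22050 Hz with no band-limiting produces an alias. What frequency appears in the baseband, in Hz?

Nyquist = 22,050/2 = 11,025 Hz; 22,500 Hz exceeds it.
Alias = |22,500 − 1×22,050| = |22,500 − 22,050| = 450 Hz.

450 Hz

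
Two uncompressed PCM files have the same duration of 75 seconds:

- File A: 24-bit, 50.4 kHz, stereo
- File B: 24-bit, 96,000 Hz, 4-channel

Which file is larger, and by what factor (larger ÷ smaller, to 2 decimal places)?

File A: 50,400 × 3 × 2 = 302,400 bytes/s.
File B: 96,000 × 3 × 4 = 1,152,000 bytes/s.
File B is larger; ratio = 86,400,000 / 22,680,000 = 3.81.

File B, by a factor of 3.81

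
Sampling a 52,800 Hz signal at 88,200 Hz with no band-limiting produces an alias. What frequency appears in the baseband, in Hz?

35,400 Hz

Nyquist = 88,200/2 = 44,100 Hz; 52,800 Hz exceeds it.
Alias = |52,800 − 1×88,200| = |52,800 − 88,200| = 35,400 Hz.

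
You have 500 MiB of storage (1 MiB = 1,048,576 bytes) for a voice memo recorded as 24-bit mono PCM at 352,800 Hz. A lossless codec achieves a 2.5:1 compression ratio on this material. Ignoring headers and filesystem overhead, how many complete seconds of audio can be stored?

1,238 seconds

Uncompressed byte rate = 352,800 × 3 × 1 = 1,058,400 bytes/s.
After 2.5:1 compression, effective rate ≈ 423360 bytes/s.
Capacity = 500 × 1,048,576 = 524,288,000 bytes.
524,288,000 / effective rate ≈ 1238.4 s → 1,238 seconds.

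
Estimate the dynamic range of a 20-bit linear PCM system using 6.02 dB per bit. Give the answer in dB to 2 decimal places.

20 × 6.02 = 120.40 dB.

120.40 dB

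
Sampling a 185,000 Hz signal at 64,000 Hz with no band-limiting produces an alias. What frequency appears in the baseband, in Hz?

Nyquist = 64,000/2 = 32,000 Hz; 185,000 Hz exceeds it.
Alias = |185,000 − 3×64,000| = |185,000 − 192,000| = 7,000 Hz.

7,000 Hz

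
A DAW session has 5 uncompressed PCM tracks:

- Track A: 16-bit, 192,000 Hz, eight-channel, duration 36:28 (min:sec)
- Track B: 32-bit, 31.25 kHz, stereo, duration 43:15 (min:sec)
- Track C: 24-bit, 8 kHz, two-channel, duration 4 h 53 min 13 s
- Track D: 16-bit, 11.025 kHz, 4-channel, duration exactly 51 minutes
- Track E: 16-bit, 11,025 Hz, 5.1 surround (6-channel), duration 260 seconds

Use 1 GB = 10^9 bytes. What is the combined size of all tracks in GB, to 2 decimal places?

8.52 GB

Track A: 36:28 (min:sec) = 2,188 s; 192,000 × 2,188 × 2 × 8 = 6,721,536,000 bytes.
Track B: 43:15 (min:sec) = 2,595 s; 31,250 × 2,595 × 4 × 2 = 648,750,000 bytes.
Track C: 4 h 53 min 13 s = 17,593 s; 8,000 × 17,593 × 3 × 2 = 844,464,000 bytes.
Track D: exactly 51 minutes = 3,060 s; 11,025 × 3,060 × 2 × 4 = 269,892,000 bytes.
Track E: 11,025 × 260 × 2 × 6 = 34,398,000 bytes.
Total = 8,519,040,000 bytes = 8.52 GB.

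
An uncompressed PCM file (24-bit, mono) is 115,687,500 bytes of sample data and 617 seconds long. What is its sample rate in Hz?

Bytes = sample_rate × seconds × bytes_per_sample × channels.
sample_rate = 115,687,500 / (617 × 3 × 1) = 115,687,500 / 1,851 = 62,500 Hz.

62,500 Hz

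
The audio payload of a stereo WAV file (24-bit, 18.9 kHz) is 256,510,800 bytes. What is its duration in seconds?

2,262 seconds

Byte rate = 18,900 × 3 × 2 = 113,400 bytes/s.
Duration = 256,510,800 / 113,400 = 2,262 s.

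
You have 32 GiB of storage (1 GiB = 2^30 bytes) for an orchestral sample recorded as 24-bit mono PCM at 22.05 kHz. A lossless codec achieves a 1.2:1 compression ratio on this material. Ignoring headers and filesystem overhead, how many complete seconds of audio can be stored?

Uncompressed byte rate = 22,050 × 3 × 1 = 66,150 bytes/s.
After 1.2:1 compression, effective rate ≈ 55125 bytes/s.
Capacity = 32 × 1,073,741,824 = 34,359,738,368 bytes.
34,359,738,368 / effective rate ≈ 623305.91 s → 623,305 seconds.

623,305 seconds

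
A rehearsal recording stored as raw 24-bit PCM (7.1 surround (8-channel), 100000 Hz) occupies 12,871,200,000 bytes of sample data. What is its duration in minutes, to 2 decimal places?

89.38 minutes

Byte rate = 100,000 × 3 × 8 = 2,400,000 bytes/s.
Duration = 12,871,200,000 / 2,400,000 = 5,363 s.
5,363 s / 60 = 89.38 minutes.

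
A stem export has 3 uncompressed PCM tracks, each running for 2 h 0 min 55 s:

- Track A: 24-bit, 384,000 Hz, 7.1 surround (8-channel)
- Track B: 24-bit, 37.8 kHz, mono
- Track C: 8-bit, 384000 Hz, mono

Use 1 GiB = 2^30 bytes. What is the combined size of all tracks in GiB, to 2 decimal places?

65.63 GiB

2 h 0 min 55 s = 7,255 s.
Track A: 384,000 × 7,255 × 3 × 8 = 66,862,080,000 bytes.
Track B: 37,800 × 7,255 × 3 × 1 = 822,717,000 bytes.
Track C: 384,000 × 7,255 × 1 × 1 = 2,785,920,000 bytes.
Total = 70,470,717,000 bytes = 65.63 GiB.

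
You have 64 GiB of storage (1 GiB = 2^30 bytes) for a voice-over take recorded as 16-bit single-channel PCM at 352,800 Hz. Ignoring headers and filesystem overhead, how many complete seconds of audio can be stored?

Uncompressed byte rate = 352,800 × 2 × 1 = 705,600 bytes/s.
Capacity = 64 × 1,073,741,824 = 68,719,476,736 bytes.
68,719,476,736 / 705,600 ≈ 97391.55 s → 97,391 seconds.

97,391 seconds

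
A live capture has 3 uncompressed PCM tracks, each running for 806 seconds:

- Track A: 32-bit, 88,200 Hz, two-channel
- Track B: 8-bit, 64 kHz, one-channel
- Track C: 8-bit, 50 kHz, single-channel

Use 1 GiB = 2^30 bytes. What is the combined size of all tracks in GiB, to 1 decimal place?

0.6 GiB

Track A: 88,200 × 806 × 4 × 2 = 568,713,600 bytes.
Track B: 64,000 × 806 × 1 × 1 = 51,584,000 bytes.
Track C: 50,000 × 806 × 1 × 1 = 40,300,000 bytes.
Total = 660,597,600 bytes = 0.6 GiB.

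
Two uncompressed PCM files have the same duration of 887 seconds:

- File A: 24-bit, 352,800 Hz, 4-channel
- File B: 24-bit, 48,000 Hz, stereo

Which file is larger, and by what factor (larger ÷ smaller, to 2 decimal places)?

File A: 352,800 × 3 × 4 = 4,233,600 bytes/s.
File B: 48,000 × 3 × 2 = 288,000 bytes/s.
File A is larger; ratio = 3,755,203,200 / 255,456,000 = 14.70.

File A, by a factor of 14.70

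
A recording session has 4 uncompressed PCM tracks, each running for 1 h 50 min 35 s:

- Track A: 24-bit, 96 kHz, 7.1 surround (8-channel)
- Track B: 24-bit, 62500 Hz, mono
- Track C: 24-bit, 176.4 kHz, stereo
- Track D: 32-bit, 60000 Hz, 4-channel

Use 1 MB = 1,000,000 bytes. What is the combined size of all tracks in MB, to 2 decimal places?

29923.19 MB

1 h 50 min 35 s = 6,635 s.
Track A: 96,000 × 6,635 × 3 × 8 = 15,287,040,000 bytes.
Track B: 62,500 × 6,635 × 3 × 1 = 1,244,062,500 bytes.
Track C: 176,400 × 6,635 × 3 × 2 = 7,022,484,000 bytes.
Track D: 60,000 × 6,635 × 4 × 4 = 6,369,600,000 bytes.
Total = 29,923,186,500 bytes = 29923.19 MB.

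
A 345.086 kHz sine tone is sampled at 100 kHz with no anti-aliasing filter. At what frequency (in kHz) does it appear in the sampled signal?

Nyquist = 100,000/2 = 50,000 Hz; 345,086 Hz exceeds it.
Alias = |345,086 − 3×100,000| = |345,086 − 300,000| = 45,086 Hz = 45.086 kHz.

45.086 kHz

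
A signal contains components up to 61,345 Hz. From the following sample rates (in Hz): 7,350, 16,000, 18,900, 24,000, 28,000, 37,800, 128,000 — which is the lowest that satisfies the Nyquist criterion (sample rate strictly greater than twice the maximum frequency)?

128,000 Hz

Need sample rate > 2 × 61,345 = 122,690 Hz.
Lowest listed rate above 122,690 Hz is 128,000 Hz.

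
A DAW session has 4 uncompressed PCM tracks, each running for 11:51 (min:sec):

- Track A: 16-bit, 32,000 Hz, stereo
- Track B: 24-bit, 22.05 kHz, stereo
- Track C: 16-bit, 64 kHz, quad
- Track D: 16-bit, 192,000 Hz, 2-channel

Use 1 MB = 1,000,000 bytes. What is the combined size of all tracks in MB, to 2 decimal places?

1095.15 MB

11:51 (min:sec) = 711 s.
Track A: 32,000 × 711 × 2 × 2 = 91,008,000 bytes.
Track B: 22,050 × 711 × 3 × 2 = 94,065,300 bytes.
Track C: 64,000 × 711 × 2 × 4 = 364,032,000 bytes.
Track D: 192,000 × 711 × 2 × 2 = 546,048,000 bytes.
Total = 1,095,153,300 bytes = 1095.15 MB.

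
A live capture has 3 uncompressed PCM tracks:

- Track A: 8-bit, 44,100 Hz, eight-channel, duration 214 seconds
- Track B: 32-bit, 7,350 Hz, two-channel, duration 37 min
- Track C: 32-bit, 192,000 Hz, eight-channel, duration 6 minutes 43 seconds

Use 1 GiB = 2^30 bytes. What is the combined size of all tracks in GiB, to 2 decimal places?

2.50 GiB

Track A: 44,100 × 214 × 1 × 8 = 75,499,200 bytes.
Track B: 37 min = 2,220 s; 7,350 × 2,220 × 4 × 2 = 130,536,000 bytes.
Track C: 6 minutes 43 seconds = 403 s; 192,000 × 403 × 4 × 8 = 2,476,032,000 bytes.
Total = 2,682,067,200 bytes = 2.50 GiB.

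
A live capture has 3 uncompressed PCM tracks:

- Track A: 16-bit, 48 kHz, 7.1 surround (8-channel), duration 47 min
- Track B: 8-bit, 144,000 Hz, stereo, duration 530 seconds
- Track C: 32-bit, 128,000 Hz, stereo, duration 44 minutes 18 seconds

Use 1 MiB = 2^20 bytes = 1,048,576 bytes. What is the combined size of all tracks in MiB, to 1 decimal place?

Track A: 47 min = 2,820 s; 48,000 × 2,820 × 2 × 8 = 2,165,760,000 bytes.
Track B: 144,000 × 530 × 1 × 2 = 152,640,000 bytes.
Track C: 44 minutes 18 seconds = 2,658 s; 128,000 × 2,658 × 4 × 2 = 2,721,792,000 bytes.
Total = 5,040,192,000 bytes = 4806.7 MiB.

4806.7 MiB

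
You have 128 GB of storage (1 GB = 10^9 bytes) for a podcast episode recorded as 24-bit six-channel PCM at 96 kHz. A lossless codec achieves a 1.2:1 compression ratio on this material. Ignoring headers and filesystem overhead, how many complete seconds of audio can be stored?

88,888 seconds

Uncompressed byte rate = 96,000 × 3 × 6 = 1,728,000 bytes/s.
After 1.2:1 compression, effective rate ≈ 1440000 bytes/s.
Capacity = 128 × 1,000,000,000 = 128,000,000,000 bytes.
128,000,000,000 / effective rate ≈ 88888.89 s → 88,888 seconds.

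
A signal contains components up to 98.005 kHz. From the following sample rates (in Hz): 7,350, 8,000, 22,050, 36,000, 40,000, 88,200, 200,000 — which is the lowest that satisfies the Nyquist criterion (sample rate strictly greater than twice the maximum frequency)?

200,000 Hz

Need sample rate > 2 × 98,005 = 196,010 Hz.
Lowest listed rate above 196,010 Hz is 200,000 Hz.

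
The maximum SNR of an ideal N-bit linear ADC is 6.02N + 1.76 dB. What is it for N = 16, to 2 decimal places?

6.02 × 16 + 1.76 = 98.08 dB.

98.08 dB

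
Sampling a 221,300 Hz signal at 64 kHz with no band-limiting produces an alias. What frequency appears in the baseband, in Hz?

Nyquist = 64,000/2 = 32,000 Hz; 221,300 Hz exceeds it.
Alias = |221,300 − 3×64,000| = |221,300 − 192,000| = 29,300 Hz.

29,300 Hz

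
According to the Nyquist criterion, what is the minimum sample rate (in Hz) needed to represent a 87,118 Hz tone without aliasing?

174,236 Hz

Minimum sample rate = 2 × 87,118 Hz = 174,236 Hz.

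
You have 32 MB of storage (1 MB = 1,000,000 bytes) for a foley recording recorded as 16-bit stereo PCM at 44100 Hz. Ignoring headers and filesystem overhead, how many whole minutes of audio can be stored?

Uncompressed byte rate = 44,100 × 2 × 2 = 176,400 bytes/s.
Capacity = 32 × 1,000,000 = 32,000,000 bytes.
32,000,000 / 176,400 ≈ 181.41 s → 3 minutes.

3 minutes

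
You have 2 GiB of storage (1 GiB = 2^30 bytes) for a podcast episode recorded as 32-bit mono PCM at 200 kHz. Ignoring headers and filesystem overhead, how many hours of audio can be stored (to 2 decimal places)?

0.75 hours

Uncompressed byte rate = 200,000 × 4 × 1 = 800,000 bytes/s.
Capacity = 2 × 1,073,741,824 = 2,147,483,648 bytes.
2,147,483,648 / 800,000 ≈ 2684.35 s → 0.75 hours.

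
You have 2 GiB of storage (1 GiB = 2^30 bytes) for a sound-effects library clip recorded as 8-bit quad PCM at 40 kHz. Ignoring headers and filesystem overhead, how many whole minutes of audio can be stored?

223 minutes

Uncompressed byte rate = 40,000 × 1 × 4 = 160,000 bytes/s.
Capacity = 2 × 1,073,741,824 = 2,147,483,648 bytes.
2,147,483,648 / 160,000 ≈ 13421.77 s → 223 minutes.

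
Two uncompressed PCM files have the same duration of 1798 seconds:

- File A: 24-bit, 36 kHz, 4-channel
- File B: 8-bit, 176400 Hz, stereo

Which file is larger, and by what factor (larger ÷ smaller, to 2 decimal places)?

File A, by a factor of 1.22

File A: 36,000 × 3 × 4 = 432,000 bytes/s.
File B: 176,400 × 1 × 2 = 352,800 bytes/s.
File A is larger; ratio = 776,736,000 / 634,334,400 = 1.22.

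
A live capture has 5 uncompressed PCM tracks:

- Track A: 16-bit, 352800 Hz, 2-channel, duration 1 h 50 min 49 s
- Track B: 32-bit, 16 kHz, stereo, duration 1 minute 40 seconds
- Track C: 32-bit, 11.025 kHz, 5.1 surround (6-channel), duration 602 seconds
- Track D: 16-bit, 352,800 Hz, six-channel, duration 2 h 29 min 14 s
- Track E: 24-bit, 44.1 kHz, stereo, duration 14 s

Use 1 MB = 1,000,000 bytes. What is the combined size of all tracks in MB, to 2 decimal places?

47466.52 MB

Track A: 1 h 50 min 49 s = 6,649 s; 352,800 × 6,649 × 2 × 2 = 9,383,068,800 bytes.
Track B: 1 minute 40 seconds = 100 s; 16,000 × 100 × 4 × 2 = 12,800,000 bytes.
Track C: 11,025 × 602 × 4 × 6 = 159,289,200 bytes.
Track D: 2 h 29 min 14 s = 8,954 s; 352,800 × 8,954 × 2 × 6 = 37,907,654,400 bytes.
Track E: 44,100 × 14 × 3 × 2 = 3,704,400 bytes.
Total = 47,466,516,800 bytes = 47466.52 MB.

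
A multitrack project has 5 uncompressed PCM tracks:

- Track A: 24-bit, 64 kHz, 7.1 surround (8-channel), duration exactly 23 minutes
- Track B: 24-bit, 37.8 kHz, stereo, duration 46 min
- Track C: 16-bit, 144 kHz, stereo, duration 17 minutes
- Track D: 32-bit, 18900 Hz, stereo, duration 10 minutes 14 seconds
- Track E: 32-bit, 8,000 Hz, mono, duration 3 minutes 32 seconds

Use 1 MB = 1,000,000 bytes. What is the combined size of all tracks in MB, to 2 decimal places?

3432.79 MB

Track A: exactly 23 minutes = 1,380 s; 64,000 × 1,380 × 3 × 8 = 2,119,680,000 bytes.
Track B: 46 min = 2,760 s; 37,800 × 2,760 × 3 × 2 = 625,968,000 bytes.
Track C: 17 minutes = 1,020 s; 144,000 × 1,020 × 2 × 2 = 587,520,000 bytes.
Track D: 10 minutes 14 seconds = 614 s; 18,900 × 614 × 4 × 2 = 92,836,800 bytes.
Track E: 3 minutes 32 seconds = 212 s; 8,000 × 212 × 4 × 1 = 6,784,000 bytes.
Total = 3,432,788,800 bytes = 3432.79 MB.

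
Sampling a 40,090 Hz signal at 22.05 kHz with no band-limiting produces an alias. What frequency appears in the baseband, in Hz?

4,010 Hz

Nyquist = 22,050/2 = 11,025 Hz; 40,090 Hz exceeds it.
Alias = |40,090 − 2×22,050| = |40,090 − 44,100| = 4,010 Hz.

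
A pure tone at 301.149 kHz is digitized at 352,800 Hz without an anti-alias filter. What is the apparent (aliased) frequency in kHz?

51.651 kHz

Nyquist = 352,800/2 = 176,400 Hz; 301,149 Hz exceeds it.
Alias = |301,149 − 1×352,800| = |301,149 − 352,800| = 51,651 Hz = 51.651 kHz.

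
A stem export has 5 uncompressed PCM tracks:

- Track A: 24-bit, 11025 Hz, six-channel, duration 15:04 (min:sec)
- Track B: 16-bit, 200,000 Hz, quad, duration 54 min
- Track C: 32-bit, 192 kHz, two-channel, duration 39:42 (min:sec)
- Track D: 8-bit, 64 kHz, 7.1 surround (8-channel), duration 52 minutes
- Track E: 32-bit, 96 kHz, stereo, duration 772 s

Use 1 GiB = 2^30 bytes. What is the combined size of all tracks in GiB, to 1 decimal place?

10.4 GiB

Track A: 15:04 (min:sec) = 904 s; 11,025 × 904 × 3 × 6 = 179,398,800 bytes.
Track B: 54 min = 3,240 s; 200,000 × 3,240 × 2 × 4 = 5,184,000,000 bytes.
Track C: 39:42 (min:sec) = 2,382 s; 192,000 × 2,382 × 4 × 2 = 3,658,752,000 bytes.
Track D: 52 minutes = 3,120 s; 64,000 × 3,120 × 1 × 8 = 1,597,440,000 bytes.
Track E: 96,000 × 772 × 4 × 2 = 592,896,000 bytes.
Total = 11,212,486,800 bytes = 10.4 GiB.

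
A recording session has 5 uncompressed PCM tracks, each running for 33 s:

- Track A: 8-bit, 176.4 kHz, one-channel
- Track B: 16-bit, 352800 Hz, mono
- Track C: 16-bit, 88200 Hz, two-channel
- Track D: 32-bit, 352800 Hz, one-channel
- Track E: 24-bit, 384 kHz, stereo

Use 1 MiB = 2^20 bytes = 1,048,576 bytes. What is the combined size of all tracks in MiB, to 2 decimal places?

Track A: 176,400 × 33 × 1 × 1 = 5,821,200 bytes.
Track B: 352,800 × 33 × 2 × 1 = 23,284,800 bytes.
Track C: 88,200 × 33 × 2 × 2 = 11,642,400 bytes.
Track D: 352,800 × 33 × 4 × 1 = 46,569,600 bytes.
Track E: 384,000 × 33 × 3 × 2 = 76,032,000 bytes.
Total = 163,350,000 bytes = 155.78 MiB.

155.78 MiB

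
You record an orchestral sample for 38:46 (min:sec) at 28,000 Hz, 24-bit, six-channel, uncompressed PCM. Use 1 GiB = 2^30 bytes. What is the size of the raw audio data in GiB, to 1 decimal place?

1.1 GiB

Duration = 38:46 (min:sec) = 2,326 s.
Bytes = 28,000 samples/s × 2,326 s × 3 bytes/sample × 6 ch = 1,172,304,000 bytes.
1,172,304,000 / 1,073,741,824 = 1.1 GiB.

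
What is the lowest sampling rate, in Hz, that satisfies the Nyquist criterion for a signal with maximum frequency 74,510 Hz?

149,020 Hz

Minimum sample rate = 2 × 74,510 Hz = 149,020 Hz.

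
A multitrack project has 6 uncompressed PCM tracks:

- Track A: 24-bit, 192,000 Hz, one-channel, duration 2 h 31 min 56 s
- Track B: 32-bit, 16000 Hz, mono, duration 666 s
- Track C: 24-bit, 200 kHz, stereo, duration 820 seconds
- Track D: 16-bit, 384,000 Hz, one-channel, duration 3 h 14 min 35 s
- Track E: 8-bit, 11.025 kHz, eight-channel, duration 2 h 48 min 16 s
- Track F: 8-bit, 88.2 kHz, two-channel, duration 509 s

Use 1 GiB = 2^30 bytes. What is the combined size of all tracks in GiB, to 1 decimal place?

15.1 GiB

Track A: 2 h 31 min 56 s = 9,116 s; 192,000 × 9,116 × 3 × 1 = 5,250,816,000 bytes.
Track B: 16,000 × 666 × 4 × 1 = 42,624,000 bytes.
Track C: 200,000 × 820 × 3 × 2 = 984,000,000 bytes.
Track D: 3 h 14 min 35 s = 11,675 s; 384,000 × 11,675 × 2 × 1 = 8,966,400,000 bytes.
Track E: 2 h 48 min 16 s = 10,096 s; 11,025 × 10,096 × 1 × 8 = 890,467,200 bytes.
Track F: 88,200 × 509 × 1 × 2 = 89,787,600 bytes.
Total = 16,224,094,800 bytes = 15.1 GiB.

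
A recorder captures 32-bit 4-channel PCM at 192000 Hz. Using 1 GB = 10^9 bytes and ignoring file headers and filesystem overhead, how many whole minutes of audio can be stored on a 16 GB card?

Uncompressed byte rate = 192,000 × 4 × 4 = 3,072,000 bytes/s.
Capacity = 16 × 1,000,000,000 = 16,000,000,000 bytes.
16,000,000,000 / 3,072,000 ≈ 5208.33 s → 86 minutes.

86 minutes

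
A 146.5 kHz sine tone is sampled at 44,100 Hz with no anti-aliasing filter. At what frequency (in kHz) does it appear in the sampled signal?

14.2 kHz

Nyquist = 44,100/2 = 22,050 Hz; 146,500 Hz exceeds it.
Alias = |146,500 − 3×44,100| = |146,500 − 132,300| = 14,200 Hz = 14.2 kHz.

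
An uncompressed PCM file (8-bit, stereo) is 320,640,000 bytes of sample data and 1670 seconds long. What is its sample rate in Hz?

Bytes = sample_rate × seconds × bytes_per_sample × channels.
sample_rate = 320,640,000 / (1,670 × 1 × 2) = 320,640,000 / 3,340 = 96,000 Hz.

96,000 Hz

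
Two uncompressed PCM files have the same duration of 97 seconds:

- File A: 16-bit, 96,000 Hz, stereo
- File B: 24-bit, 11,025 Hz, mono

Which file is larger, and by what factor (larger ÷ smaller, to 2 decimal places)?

File A: 96,000 × 2 × 2 = 384,000 bytes/s.
File B: 11,025 × 3 × 1 = 33,075 bytes/s.
File A is larger; ratio = 37,248,000 / 3,208,275 = 11.61.

File A, by a factor of 11.61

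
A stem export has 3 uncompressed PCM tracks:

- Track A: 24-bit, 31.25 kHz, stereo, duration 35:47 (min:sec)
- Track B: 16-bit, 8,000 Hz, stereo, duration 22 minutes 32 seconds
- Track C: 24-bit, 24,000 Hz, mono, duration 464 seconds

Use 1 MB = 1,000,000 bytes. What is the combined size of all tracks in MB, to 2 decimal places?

479.23 MB

Track A: 35:47 (min:sec) = 2,147 s; 31,250 × 2,147 × 3 × 2 = 402,562,500 bytes.
Track B: 22 minutes 32 seconds = 1,352 s; 8,000 × 1,352 × 2 × 2 = 43,264,000 bytes.
Track C: 24,000 × 464 × 3 × 1 = 33,408,000 bytes.
Total = 479,234,500 bytes = 479.23 MB.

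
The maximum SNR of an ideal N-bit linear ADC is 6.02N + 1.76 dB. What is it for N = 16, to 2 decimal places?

98.08 dB

6.02 × 16 + 1.76 = 98.08 dB.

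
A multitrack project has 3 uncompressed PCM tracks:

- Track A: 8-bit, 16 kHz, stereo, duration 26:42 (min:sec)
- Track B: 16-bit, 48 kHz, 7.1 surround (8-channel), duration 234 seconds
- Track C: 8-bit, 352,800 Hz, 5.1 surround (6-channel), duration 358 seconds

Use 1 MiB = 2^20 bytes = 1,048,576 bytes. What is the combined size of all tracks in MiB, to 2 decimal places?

Track A: 26:42 (min:sec) = 1,602 s; 16,000 × 1,602 × 1 × 2 = 51,264,000 bytes.
Track B: 48,000 × 234 × 2 × 8 = 179,712,000 bytes.
Track C: 352,800 × 358 × 1 × 6 = 757,814,400 bytes.
Total = 988,790,400 bytes = 942.98 MiB.

942.98 MiB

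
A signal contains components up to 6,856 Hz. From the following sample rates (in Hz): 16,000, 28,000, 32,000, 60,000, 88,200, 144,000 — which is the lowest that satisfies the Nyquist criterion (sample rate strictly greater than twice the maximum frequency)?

16,000 Hz

Need sample rate > 2 × 6,856 = 13,712 Hz.
Lowest listed rate above 13,712 Hz is 16,000 Hz.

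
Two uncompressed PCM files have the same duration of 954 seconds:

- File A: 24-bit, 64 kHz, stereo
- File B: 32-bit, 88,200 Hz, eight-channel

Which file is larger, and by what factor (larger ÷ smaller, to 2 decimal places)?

File B, by a factor of 7.35

File A: 64,000 × 3 × 2 = 384,000 bytes/s.
File B: 88,200 × 4 × 8 = 2,822,400 bytes/s.
File B is larger; ratio = 2,692,569,600 / 366,336,000 = 7.35.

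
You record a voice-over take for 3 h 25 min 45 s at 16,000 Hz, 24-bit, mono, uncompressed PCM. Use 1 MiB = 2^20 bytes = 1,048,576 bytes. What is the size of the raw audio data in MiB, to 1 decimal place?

Duration = 3 h 25 min 45 s = 12,345 s.
Bytes = 16,000 samples/s × 12,345 s × 3 bytes/sample × 1 ch = 592,560,000 bytes.
592,560,000 / 1,048,576 = 565.1 MiB.

565.1 MiB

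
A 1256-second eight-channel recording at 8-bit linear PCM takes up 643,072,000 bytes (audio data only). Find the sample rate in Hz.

Bytes = sample_rate × seconds × bytes_per_sample × channels.
sample_rate = 643,072,000 / (1,256 × 1 × 8) = 643,072,000 / 10,048 = 64,000 Hz.

64,000 Hz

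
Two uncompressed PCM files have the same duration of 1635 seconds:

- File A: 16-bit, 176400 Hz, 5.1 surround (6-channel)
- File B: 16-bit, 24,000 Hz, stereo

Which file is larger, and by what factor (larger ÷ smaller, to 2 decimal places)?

File A: 176,400 × 2 × 6 = 2,116,800 bytes/s.
File B: 24,000 × 2 × 2 = 96,000 bytes/s.
File A is larger; ratio = 3,460,968,000 / 156,960,000 = 22.05.

File A, by a factor of 22.05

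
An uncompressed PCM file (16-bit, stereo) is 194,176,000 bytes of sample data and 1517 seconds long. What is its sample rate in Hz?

32,000 Hz

Bytes = sample_rate × seconds × bytes_per_sample × channels.
sample_rate = 194,176,000 / (1,517 × 2 × 2) = 194,176,000 / 6,068 = 32,000 Hz.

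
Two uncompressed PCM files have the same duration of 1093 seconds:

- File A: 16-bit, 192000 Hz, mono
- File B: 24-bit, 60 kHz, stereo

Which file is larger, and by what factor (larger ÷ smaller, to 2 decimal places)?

File A: 192,000 × 2 × 1 = 384,000 bytes/s.
File B: 60,000 × 3 × 2 = 360,000 bytes/s.
File A is larger; ratio = 419,712,000 / 393,480,000 = 1.07.

File A, by a factor of 1.07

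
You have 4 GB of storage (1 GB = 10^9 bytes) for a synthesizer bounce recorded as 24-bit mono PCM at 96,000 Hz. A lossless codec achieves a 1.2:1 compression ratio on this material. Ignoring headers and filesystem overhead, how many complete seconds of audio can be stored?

16,666 seconds

Uncompressed byte rate = 96,000 × 3 × 1 = 288,000 bytes/s.
After 1.2:1 compression, effective rate ≈ 240000 bytes/s.
Capacity = 4 × 1,000,000,000 = 4,000,000,000 bytes.
4,000,000,000 / effective rate ≈ 16666.67 s → 16,666 seconds.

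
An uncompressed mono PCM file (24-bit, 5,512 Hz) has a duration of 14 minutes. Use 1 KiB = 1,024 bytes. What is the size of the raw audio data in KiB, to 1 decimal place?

Duration = 14 minutes = 840 s.
Bytes = 5,512 samples/s × 840 s × 3 bytes/sample × 1 ch = 13,890,240 bytes.
13,890,240 / 1,024 = 13564.7 KiB.

13564.7 KiB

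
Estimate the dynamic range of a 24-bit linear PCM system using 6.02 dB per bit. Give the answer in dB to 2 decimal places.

144.48 dB

24 × 6.02 = 144.48 dB.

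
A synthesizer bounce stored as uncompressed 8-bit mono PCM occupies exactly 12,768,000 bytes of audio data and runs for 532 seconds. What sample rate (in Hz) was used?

24,000 Hz

Bytes = sample_rate × seconds × bytes_per_sample × channels.
sample_rate = 12,768,000 / (532 × 1 × 1) = 12,768,000 / 532 = 24,000 Hz.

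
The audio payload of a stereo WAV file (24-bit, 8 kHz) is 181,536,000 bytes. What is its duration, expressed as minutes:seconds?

Byte rate = 8,000 × 3 × 2 = 48,000 bytes/s.
Duration = 181,536,000 / 48,000 = 3,782 s.
3,782 s = 63:02.

63:02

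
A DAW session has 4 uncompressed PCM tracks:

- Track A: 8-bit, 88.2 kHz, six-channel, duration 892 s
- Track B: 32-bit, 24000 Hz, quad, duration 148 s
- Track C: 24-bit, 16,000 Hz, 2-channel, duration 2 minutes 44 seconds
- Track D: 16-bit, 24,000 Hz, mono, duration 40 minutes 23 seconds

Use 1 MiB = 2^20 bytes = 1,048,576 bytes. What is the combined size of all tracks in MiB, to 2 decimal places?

630.31 MiB

Track A: 88,200 × 892 × 1 × 6 = 472,046,400 bytes.
Track B: 24,000 × 148 × 4 × 4 = 56,832,000 bytes.
Track C: 2 minutes 44 seconds = 164 s; 16,000 × 164 × 3 × 2 = 15,744,000 bytes.
Track D: 40 minutes 23 seconds = 2,423 s; 24,000 × 2,423 × 2 × 1 = 116,304,000 bytes.
Total = 660,926,400 bytes = 630.31 MiB.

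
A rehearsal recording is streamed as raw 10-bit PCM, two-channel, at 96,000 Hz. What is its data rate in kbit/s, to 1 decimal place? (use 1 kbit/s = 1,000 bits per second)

Bit rate = 96,000 × 10 × 2 = 1,920,000 bits/s.
= 1920.0 kbit/s.

1920.0 kbit/s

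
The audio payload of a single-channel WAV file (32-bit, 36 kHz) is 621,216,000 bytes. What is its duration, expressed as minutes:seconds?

71:54

Byte rate = 36,000 × 4 × 1 = 144,000 bytes/s.
Duration = 621,216,000 / 144,000 = 4,314 s.
4,314 s = 71:54.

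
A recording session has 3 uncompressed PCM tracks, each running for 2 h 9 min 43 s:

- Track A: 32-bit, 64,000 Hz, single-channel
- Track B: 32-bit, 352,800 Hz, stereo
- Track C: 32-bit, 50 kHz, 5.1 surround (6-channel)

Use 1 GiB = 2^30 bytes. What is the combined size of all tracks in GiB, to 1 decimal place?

31.0 GiB

2 h 9 min 43 s = 7,783 s.
Track A: 64,000 × 7,783 × 4 × 1 = 1,992,448,000 bytes.
Track B: 352,800 × 7,783 × 4 × 2 = 21,966,739,200 bytes.
Track C: 50,000 × 7,783 × 4 × 6 = 9,339,600,000 bytes.
Total = 33,298,787,200 bytes = 31.0 GiB.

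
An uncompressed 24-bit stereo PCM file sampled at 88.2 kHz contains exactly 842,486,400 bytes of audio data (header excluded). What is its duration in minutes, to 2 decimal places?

Byte rate = 88,200 × 3 × 2 = 529,200 bytes/s.
Duration = 842,486,400 / 529,200 = 1,592 s.
1,592 s / 60 = 26.53 minutes.

26.53 minutes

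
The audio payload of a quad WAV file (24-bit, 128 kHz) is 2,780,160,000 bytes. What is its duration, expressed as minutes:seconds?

30:10

Byte rate = 128,000 × 3 × 4 = 1,536,000 bytes/s.
Duration = 2,780,160,000 / 1,536,000 = 1,810 s.
1,810 s = 30:10.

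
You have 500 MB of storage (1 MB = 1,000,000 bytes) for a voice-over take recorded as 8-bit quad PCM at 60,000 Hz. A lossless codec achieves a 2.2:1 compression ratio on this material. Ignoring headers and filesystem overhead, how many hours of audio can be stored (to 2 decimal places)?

Uncompressed byte rate = 60,000 × 1 × 4 = 240,000 bytes/s.
After 2.2:1 compression, effective rate ≈ 109090.91 bytes/s.
Capacity = 500 × 1,000,000 = 500,000,000 bytes.
500,000,000 / effective rate ≈ 4583.33 s → 1.27 hours.

1.27 hours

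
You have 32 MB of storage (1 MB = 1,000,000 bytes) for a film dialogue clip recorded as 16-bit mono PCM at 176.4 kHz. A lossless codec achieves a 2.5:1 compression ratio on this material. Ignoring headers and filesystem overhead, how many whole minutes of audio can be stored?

3 minutes

Uncompressed byte rate = 176,400 × 2 × 1 = 352,800 bytes/s.
After 2.5:1 compression, effective rate ≈ 141120 bytes/s.
Capacity = 32 × 1,000,000 = 32,000,000 bytes.
32,000,000 / effective rate ≈ 226.76 s → 3 minutes.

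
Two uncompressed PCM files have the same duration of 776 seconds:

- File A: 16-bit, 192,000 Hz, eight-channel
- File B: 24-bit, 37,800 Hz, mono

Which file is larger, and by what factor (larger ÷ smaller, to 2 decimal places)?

File A: 192,000 × 2 × 8 = 3,072,000 bytes/s.
File B: 37,800 × 3 × 1 = 113,400 bytes/s.
File A is larger; ratio = 2,383,872,000 / 87,998,400 = 27.09.

File A, by a factor of 27.09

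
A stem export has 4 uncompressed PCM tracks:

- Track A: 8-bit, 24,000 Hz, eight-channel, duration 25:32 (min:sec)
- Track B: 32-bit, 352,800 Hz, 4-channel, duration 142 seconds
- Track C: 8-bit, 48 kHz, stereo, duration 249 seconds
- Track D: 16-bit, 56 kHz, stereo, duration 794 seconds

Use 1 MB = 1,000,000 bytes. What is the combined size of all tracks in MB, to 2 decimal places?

1297.47 MB

Track A: 25:32 (min:sec) = 1,532 s; 24,000 × 1,532 × 1 × 8 = 294,144,000 bytes.
Track B: 352,800 × 142 × 4 × 4 = 801,561,600 bytes.
Track C: 48,000 × 249 × 1 × 2 = 23,904,000 bytes.
Track D: 56,000 × 794 × 2 × 2 = 177,856,000 bytes.
Total = 1,297,465,600 bytes = 1297.47 MB.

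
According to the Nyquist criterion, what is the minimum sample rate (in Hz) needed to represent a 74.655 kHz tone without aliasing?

149,310 Hz

Minimum sample rate = 2 × 74,655 Hz = 149,310 Hz.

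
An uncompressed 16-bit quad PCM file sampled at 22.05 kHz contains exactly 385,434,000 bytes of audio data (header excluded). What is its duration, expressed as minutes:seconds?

36:25

Byte rate = 22,050 × 2 × 4 = 176,400 bytes/s.
Duration = 385,434,000 / 176,400 = 2,185 s.
2,185 s = 36:25.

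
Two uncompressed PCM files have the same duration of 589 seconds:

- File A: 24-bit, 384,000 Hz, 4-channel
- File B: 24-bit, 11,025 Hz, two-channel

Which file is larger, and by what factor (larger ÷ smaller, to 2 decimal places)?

File A: 384,000 × 3 × 4 = 4,608,000 bytes/s.
File B: 11,025 × 3 × 2 = 66,150 bytes/s.
File A is larger; ratio = 2,714,112,000 / 38,962,350 = 69.66.

File A, by a factor of 69.66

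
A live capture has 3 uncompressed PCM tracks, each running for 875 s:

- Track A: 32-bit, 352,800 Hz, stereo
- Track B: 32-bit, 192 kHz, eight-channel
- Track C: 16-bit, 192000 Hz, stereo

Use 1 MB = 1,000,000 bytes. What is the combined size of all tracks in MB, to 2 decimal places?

Track A: 352,800 × 875 × 4 × 2 = 2,469,600,000 bytes.
Track B: 192,000 × 875 × 4 × 8 = 5,376,000,000 bytes.
Track C: 192,000 × 875 × 2 × 2 = 672,000,000 bytes.
Total = 8,517,600,000 bytes = 8517.60 MB.

8517.60 MB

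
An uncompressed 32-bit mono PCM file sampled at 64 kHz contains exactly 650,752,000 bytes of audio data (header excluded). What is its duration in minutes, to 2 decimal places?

Byte rate = 64,000 × 4 × 1 = 256,000 bytes/s.
Duration = 650,752,000 / 256,000 = 2,542 s.
2,542 s / 60 = 42.37 minutes.

42.37 minutes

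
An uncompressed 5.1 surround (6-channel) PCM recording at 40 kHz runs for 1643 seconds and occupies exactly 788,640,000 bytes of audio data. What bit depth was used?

Bytes per sample = 788,640,000 / (40,000 × 1,643 × 6) = 788,640,000 / 394,320,000 = 2.
Bit depth = 2 × 8 = 16 bits.

16 bits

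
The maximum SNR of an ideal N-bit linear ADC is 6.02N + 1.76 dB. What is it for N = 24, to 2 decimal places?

146.24 dB

6.02 × 24 + 1.76 = 146.24 dB.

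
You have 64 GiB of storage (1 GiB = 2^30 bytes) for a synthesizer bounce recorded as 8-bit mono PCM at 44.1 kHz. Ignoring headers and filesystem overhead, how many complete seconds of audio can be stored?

Uncompressed byte rate = 44,100 × 1 × 1 = 44,100 bytes/s.
Capacity = 64 × 1,073,741,824 = 68,719,476,736 bytes.
68,719,476,736 / 44,100 ≈ 1558264.78 s → 1,558,264 seconds.

1,558,264 seconds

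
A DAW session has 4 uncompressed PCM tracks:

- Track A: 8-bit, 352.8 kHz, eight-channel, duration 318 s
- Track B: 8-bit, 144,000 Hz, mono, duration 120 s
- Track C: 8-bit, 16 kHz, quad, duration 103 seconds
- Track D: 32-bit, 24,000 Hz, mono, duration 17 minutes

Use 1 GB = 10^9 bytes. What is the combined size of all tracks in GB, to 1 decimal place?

Track A: 352,800 × 318 × 1 × 8 = 897,523,200 bytes.
Track B: 144,000 × 120 × 1 × 1 = 17,280,000 bytes.
Track C: 16,000 × 103 × 1 × 4 = 6,592,000 bytes.
Track D: 17 minutes = 1,020 s; 24,000 × 1,020 × 4 × 1 = 97,920,000 bytes.
Total = 1,019,315,200 bytes = 1.0 GB.

1.0 GB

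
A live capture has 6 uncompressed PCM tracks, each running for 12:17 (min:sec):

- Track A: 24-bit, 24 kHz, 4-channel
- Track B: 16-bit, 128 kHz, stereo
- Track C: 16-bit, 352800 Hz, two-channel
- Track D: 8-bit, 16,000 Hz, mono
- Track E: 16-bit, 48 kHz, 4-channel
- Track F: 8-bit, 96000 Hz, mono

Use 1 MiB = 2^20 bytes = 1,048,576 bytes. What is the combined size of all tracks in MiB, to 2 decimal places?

1902.78 MiB

12:17 (min:sec) = 737 s.
Track A: 24,000 × 737 × 3 × 4 = 212,256,000 bytes.
Track B: 128,000 × 737 × 2 × 2 = 377,344,000 bytes.
Track C: 352,800 × 737 × 2 × 2 = 1,040,054,400 bytes.
Track D: 16,000 × 737 × 1 × 1 = 11,792,000 bytes.
Track E: 48,000 × 737 × 2 × 4 = 283,008,000 bytes.
Track F: 96,000 × 737 × 1 × 1 = 70,752,000 bytes.
Total = 1,995,206,400 bytes = 1902.78 MiB.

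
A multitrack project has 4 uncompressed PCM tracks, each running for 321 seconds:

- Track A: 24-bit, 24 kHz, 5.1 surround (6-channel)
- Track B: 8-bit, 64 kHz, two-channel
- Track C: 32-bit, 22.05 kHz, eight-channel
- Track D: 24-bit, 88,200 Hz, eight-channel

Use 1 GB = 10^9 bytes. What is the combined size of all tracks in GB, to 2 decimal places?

1.09 GB

Track A: 24,000 × 321 × 3 × 6 = 138,672,000 bytes.
Track B: 64,000 × 321 × 1 × 2 = 41,088,000 bytes.
Track C: 22,050 × 321 × 4 × 8 = 226,497,600 bytes.
Track D: 88,200 × 321 × 3 × 8 = 679,492,800 bytes.
Total = 1,085,750,400 bytes = 1.09 GB.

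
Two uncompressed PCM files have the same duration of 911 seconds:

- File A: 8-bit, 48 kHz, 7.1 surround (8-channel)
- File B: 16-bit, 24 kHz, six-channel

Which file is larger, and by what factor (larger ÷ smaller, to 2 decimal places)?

File A: 48,000 × 1 × 8 = 384,000 bytes/s.
File B: 24,000 × 2 × 6 = 288,000 bytes/s.
File A is larger; ratio = 349,824,000 / 262,368,000 = 1.33.

File A, by a factor of 1.33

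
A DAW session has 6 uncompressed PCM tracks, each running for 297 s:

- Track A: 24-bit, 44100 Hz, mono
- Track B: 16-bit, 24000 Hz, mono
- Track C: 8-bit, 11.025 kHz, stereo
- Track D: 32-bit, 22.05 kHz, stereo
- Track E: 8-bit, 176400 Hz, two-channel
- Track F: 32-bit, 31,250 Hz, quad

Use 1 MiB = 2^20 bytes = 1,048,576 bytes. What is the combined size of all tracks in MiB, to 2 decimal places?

Track A: 44,100 × 297 × 3 × 1 = 39,293,100 bytes.
Track B: 24,000 × 297 × 2 × 1 = 14,256,000 bytes.
Track C: 11,025 × 297 × 1 × 2 = 6,548,850 bytes.
Track D: 22,050 × 297 × 4 × 2 = 52,390,800 bytes.
Track E: 176,400 × 297 × 1 × 2 = 104,781,600 bytes.
Track F: 31,250 × 297 × 4 × 4 = 148,500,000 bytes.
Total = 365,770,350 bytes = 348.83 MiB.

348.83 MiB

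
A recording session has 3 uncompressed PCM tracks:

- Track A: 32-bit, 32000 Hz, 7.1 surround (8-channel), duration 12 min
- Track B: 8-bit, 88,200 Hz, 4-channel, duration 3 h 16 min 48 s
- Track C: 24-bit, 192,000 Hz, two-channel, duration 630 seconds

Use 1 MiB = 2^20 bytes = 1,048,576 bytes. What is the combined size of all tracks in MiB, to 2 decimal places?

Track A: 12 min = 720 s; 32,000 × 720 × 4 × 8 = 737,280,000 bytes.
Track B: 3 h 16 min 48 s = 11,808 s; 88,200 × 11,808 × 1 × 4 = 4,165,862,400 bytes.
Track C: 192,000 × 630 × 3 × 2 = 725,760,000 bytes.
Total = 5,628,902,400 bytes = 5368.14 MiB.

5368.14 MiB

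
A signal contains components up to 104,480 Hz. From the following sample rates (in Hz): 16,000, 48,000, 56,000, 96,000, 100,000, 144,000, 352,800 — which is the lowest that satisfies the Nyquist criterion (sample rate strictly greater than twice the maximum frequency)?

Need sample rate > 2 × 104,480 = 208,960 Hz.
Lowest listed rate above 208,960 Hz is 352,800 Hz.

352,800 Hz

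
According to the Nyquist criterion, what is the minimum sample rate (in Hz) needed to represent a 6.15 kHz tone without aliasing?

Minimum sample rate = 2 × 6,150 Hz = 12,300 Hz.

12,300 Hz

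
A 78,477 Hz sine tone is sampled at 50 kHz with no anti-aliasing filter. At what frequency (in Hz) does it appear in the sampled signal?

21,523 Hz

Nyquist = 50,000/2 = 25,000 Hz; 78,477 Hz exceeds it.
Alias = |78,477 − 2×50,000| = |78,477 − 100,000| = 21,523 Hz.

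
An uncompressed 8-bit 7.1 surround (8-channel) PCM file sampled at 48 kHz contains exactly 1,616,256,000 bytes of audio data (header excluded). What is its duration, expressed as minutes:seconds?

Byte rate = 48,000 × 1 × 8 = 384,000 bytes/s.
Duration = 1,616,256,000 / 384,000 = 4,209 s.
4,209 s = 70:09.

70:09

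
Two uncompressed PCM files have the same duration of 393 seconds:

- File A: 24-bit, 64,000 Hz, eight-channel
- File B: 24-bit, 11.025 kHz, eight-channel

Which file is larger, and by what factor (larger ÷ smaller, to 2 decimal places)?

File A, by a factor of 5.80

File A: 64,000 × 3 × 8 = 1,536,000 bytes/s.
File B: 11,025 × 3 × 8 = 264,600 bytes/s.
File A is larger; ratio = 603,648,000 / 103,987,800 = 5.80.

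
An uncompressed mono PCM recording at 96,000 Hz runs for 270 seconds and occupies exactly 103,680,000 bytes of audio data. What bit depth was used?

32 bits

Bytes per sample = 103,680,000 / (96,000 × 270 × 1) = 103,680,000 / 25,920,000 = 4.
Bit depth = 4 × 8 = 32 bits.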